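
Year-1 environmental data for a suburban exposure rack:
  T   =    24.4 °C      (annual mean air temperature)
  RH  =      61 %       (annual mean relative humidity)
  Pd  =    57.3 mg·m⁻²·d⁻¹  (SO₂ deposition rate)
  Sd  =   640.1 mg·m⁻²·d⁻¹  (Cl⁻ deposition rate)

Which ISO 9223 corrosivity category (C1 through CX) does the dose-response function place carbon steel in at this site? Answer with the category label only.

carbon steel: f(T) = -0.054·(T−10) [T>10 °C] = -0.7776
  Pd branch = 1.77·Pd^0.52·e^(0.02·RH+f) = 22.61 μm/a
  Sd branch = 0.102·Sd^0.62·e^(0.033·RH+0.04·T) = 111.3 μm/a
  sum: 22.61 + 111.3 → r_corr = 133.9 μm/a
Category bounds: 80…200 μm/a bracket r_corr ⇒ C5

C5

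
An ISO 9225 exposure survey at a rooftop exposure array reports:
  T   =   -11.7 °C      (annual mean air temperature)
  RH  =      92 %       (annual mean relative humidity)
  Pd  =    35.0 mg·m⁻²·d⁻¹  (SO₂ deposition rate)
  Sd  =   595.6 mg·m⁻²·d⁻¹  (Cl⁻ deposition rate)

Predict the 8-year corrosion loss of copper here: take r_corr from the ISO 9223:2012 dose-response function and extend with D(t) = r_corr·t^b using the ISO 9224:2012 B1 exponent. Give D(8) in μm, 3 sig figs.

D(8) = 4.35 μm

copper: T≤10 °C ⇒ hinge +0.126·(-11.7−10) = -2.7342
  Pd branch = 0.0053·Pd^0.26·e^(0.059·RH+f) = 0.1975 μm/a
  Sd branch = 0.01025·Sd^0.27·e^(0.036·RH+0.049·T) = 0.8899 μm/a
  r_corr = 0.1975 + 0.8899 = 1.087 μm/a
Long-term exponent b (ISO 9224 Table 2, B1) = 0.667
  D(8) = 1.087 × 8^0.667 = 1.087 × 4.003 = 4.353 μm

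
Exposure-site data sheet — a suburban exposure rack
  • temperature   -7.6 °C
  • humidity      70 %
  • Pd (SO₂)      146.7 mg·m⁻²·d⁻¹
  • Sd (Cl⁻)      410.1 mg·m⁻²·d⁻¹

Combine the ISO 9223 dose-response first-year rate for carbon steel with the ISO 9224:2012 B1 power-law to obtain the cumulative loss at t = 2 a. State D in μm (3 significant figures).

carbon steel: temperature factor f = +0.150·(-17.6) = -2.6400
  Pd branch = 1.77·Pd^0.52·e^(0.02·RH+f) = 6.855 μm/a
  Cl⁻ term: 0.102·410.1^0.62·exp(0.033·70+0.04·-7.6) = 31.61
  r_corr = 6.855 + 31.61 = 38.46 μm/a
Long-term exponent b (ISO 9224 Table 2, B1) = 0.523
  D(2) = 38.46 × 2^0.523 = 38.46 × 1.437 = 55.27 μm

D(2) = 55.3 μm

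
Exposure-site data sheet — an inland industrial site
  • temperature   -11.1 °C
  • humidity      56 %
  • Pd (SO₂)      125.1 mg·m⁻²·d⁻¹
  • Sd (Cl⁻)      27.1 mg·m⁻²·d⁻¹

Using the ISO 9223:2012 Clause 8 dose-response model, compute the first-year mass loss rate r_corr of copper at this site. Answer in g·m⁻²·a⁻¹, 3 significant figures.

r_corr = 1.29 g·m⁻²·a⁻¹

copper: f(T) = +0.126·(T−10) [T≤10 °C] = -2.6586
  SO₂ term: 0.0053·125.1^0.26·exp(0.059·56-2.6586) = 0.03547
  Sd branch = 0.01025·Sd^0.27·e^(0.036·RH+0.049·T) = 0.1089 μm/a
  r_corr = 0.03547 + 0.1089 = 0.1444 μm/a
Convert to mass loss: 0.1444 μm/a × 8.96 g/cm³ = 1.293 g·m⁻²·a⁻¹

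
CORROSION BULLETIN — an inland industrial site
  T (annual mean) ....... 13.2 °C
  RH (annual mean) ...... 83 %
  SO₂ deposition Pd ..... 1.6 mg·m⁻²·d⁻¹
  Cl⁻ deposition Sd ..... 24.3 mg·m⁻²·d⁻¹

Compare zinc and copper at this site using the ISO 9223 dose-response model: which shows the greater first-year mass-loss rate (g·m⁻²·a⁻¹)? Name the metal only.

copper

zinc: T>10 °C ⇒ hinge -0.071·(13.2−10) = -0.2272
  sulphur-dioxide contribution → 0.5753 μm/a
  chloride contribution → 0.6434 μm/a
  ⇒ r_corr(zinc) = 1.219 μm/a
  mass loss = 1.219 μm/a × 7.14 g/cm³ = 8.701 g·m⁻²·a⁻¹
copper: f(T) = -0.080·(T−10) [T>10 °C] = -0.2560
  sulphur-dioxide contribution → 0.6207 μm/a
  chloride contribution → 0.9192 μm/a
  total first-year rate 1.54 μm/a
  mass loss = 1.54 μm/a × 8.96 g/cm³ = 13.8 g·m⁻²·a⁻¹
Ordering by g·m⁻²·a⁻¹: copper (13.8) > zinc (8.7)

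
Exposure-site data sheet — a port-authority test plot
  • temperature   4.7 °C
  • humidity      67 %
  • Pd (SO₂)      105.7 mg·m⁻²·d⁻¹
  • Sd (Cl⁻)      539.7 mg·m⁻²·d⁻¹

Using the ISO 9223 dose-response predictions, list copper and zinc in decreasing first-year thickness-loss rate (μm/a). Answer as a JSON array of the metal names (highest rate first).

copper: T≤10 °C ⇒ hinge +0.126·(4.7−10) = -0.6678
  sulphur-dioxide contribution → 0.4756 μm/a
  chloride contribution → 0.7869 μm/a
  ⇒ r_corr(copper) = 1.263 μm/a
zinc: temperature factor f = +0.038·(-5.3) = -0.2014
  sulphur-dioxide contribution → 1.787 μm/a
  chloride contribution → 1.609 μm/a
  ⇒ r_corr(zinc) = 3.397 μm/a
Ordering by μm/a: zinc (3.4) > copper (1.26)

["zinc", "copper"]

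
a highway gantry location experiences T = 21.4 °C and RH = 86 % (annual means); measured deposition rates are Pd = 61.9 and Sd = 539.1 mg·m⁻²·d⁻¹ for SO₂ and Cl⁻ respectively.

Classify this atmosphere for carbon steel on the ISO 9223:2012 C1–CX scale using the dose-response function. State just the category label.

CX

carbon steel: T>10 °C ⇒ hinge -0.054·(21.4−10) = -0.6156
  sulphur-dioxide contribution → 45.63 μm/a
  chloride contribution → 202.5 μm/a
  total first-year rate 248.2 μm/a
ISO 9223 Table 2 (carbon steel): 200 < 248 ≤ 700 μm/a ⇒ CX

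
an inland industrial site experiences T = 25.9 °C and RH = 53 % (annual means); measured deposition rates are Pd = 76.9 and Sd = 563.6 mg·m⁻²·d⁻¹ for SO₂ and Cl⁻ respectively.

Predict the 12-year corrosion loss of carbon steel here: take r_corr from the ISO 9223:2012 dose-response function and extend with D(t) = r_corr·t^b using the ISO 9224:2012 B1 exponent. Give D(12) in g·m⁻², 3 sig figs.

D(12) = 3.01e+03 g·m⁻²

carbon steel: f(T) = -0.054·(T−10) [T>10 °C] = -0.8586
  SO₂ term: 1.77·76.9^0.52·exp(0.02·53-0.8586) = 20.71
  Sd branch = 0.102·Sd^0.62·e^(0.033·RH+0.04·T) = 83.89 μm/a
  sum: 20.71 + 83.89 → r_corr = 104.6 μm/a
Long-term exponent b (ISO 9224 Table 2, B1) = 0.523
  D(12) = 104.6 × 12^0.523 = 104.6 × 3.668 = 383.6 μm
  Mass loss = 383.6 μm × 7.85 g/cm³ = 3012 g·m⁻²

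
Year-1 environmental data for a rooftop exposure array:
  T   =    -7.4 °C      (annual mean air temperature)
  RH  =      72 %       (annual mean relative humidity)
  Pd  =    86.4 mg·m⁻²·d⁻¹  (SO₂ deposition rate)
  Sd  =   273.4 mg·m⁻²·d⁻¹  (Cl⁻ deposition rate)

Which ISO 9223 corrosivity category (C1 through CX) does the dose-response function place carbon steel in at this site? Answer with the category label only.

C3

carbon steel: f(T) = +0.150·(T−10) [T≤10 °C] = -2.6100
  sulphur-dioxide contribution → 5.583 μm/a
  chloride contribution → 26.47 μm/a
  ⇒ r_corr(carbon steel) = 32.05 μm/a
32.1 μm/a falls in (25, 50] for carbon steel → category C3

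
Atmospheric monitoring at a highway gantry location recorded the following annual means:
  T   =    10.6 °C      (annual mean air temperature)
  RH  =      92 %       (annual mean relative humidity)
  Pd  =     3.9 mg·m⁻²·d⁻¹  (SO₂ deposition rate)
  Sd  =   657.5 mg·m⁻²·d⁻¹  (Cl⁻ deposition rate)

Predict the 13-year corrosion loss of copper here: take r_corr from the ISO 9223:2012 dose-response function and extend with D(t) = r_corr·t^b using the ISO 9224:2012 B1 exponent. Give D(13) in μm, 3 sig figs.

copper: f(T) = -0.080·(T−10) [T>10 °C] = -0.0480
  SO₂ term: 0.0053·3.9^0.26·exp(0.059·92-0.0480) = 1.639
  Sd branch = 0.01025·Sd^0.27·e^(0.036·RH+0.049·T) = 2.726 μm/a
  r_corr = 1.639 + 2.726 = 4.364 μm/a
ISO 9224: D(t) = r_corr · t^b with b = 0.667 (copper, B1)
  D(13) = 4.364 × 13^0.667 = 4.364 × 5.534 = 24.15 μm

D(13) = 24.2 μm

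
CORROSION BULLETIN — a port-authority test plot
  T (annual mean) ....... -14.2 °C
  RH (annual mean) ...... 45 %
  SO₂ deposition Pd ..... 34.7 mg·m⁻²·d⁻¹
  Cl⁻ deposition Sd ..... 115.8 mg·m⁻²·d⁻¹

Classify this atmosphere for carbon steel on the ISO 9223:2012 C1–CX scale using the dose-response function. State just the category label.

C2

carbon steel: f(T) = +0.150·(T−10) [T≤10 °C] = -3.6300
  Pd branch = 1.77·Pd^0.52·e^(0.02·RH+f) = 0.73 μm/a
  Cl⁻ term: 0.102·115.8^0.62·exp(0.033·45+0.04·-14.2) = 4.857
  sum: 0.73 + 4.857 → r_corr = 5.587 μm/a
ISO 9223 Table 2 (carbon steel): 1.3 < 5.59 ≤ 25 μm/a ⇒ C2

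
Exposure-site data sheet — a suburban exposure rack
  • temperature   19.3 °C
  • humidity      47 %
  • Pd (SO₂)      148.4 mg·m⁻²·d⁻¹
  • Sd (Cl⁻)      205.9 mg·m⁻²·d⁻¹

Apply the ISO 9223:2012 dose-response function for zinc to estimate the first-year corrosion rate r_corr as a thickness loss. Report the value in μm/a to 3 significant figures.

r_corr = 3.26 μm/a

zinc: f(T) = -0.071·(T−10) [T>10 °C] = -0.6603
  sulphur-dioxide contribution → 0.5226 μm/a
  chloride contribution → 2.739 μm/a
  total first-year rate 3.262 μm/a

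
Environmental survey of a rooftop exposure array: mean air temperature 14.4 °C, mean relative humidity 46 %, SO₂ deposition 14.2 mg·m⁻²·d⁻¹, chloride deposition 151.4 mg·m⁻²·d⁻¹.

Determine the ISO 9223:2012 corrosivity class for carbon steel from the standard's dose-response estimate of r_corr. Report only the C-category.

carbon steel: T>10 °C ⇒ hinge -0.054·(14.4−10) = -0.2376
  SO₂ term: 1.77·14.2^0.52·exp(0.02·46-0.2376) = 13.92
  Sd branch = 0.102·Sd^0.62·e^(0.033·RH+0.04·T) = 18.61 μm/a
  sum: 13.92 + 18.61 → r_corr = 32.52 μm/a
Category bounds: 25…50 μm/a bracket r_corr ⇒ C3

C3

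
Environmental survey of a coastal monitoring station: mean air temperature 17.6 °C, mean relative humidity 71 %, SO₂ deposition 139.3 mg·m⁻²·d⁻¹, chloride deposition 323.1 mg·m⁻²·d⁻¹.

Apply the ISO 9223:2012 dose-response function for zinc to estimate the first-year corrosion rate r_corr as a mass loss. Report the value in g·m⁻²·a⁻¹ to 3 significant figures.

zinc: T>10 °C ⇒ hinge -0.071·(17.6−10) = -0.5396
  Pd branch = 0.0129·Pd^0.44·e^(0.046·RH+f) = 1.73 μm/a
  Cl⁻ term: 0.0175·323.1^0.57·exp(0.008·71+0.085·17.6) = 3.713
  sum: 1.73 + 3.713 → r_corr = 5.443 μm/a
Convert to mass loss: 5.443 μm/a × 7.14 g/cm³ = 38.86 g·m⁻²·a⁻¹

r_corr = 38.9 g·m⁻²·a⁻¹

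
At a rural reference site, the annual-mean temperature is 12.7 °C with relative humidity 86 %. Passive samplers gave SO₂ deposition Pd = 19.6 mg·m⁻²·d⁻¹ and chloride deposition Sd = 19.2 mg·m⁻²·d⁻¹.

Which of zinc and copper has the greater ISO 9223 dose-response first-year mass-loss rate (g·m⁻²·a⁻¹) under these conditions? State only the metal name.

copper

zinc: T>10 °C ⇒ hinge -0.071·(12.7−10) = -0.1917
  sulphur-dioxide contribution → 2.061 μm/a
  chloride contribution → 0.5522 μm/a
  total first-year rate 2.613 μm/a
  mass loss = 2.613 μm/a × 7.14 g/cm³ = 18.66 g·m⁻²·a⁻¹
copper: temperature factor f = -0.080·(2.7) = -0.2160
  sulphur-dioxide contribution → 1.479 μm/a
  chloride contribution → 0.9377 μm/a
  ⇒ r_corr(copper) = 2.417 μm/a
  mass loss = 2.417 μm/a × 8.96 g/cm³ = 21.66 g·m⁻²·a⁻¹
Ordering by g·m⁻²·a⁻¹: copper (21.7) > zinc (18.7)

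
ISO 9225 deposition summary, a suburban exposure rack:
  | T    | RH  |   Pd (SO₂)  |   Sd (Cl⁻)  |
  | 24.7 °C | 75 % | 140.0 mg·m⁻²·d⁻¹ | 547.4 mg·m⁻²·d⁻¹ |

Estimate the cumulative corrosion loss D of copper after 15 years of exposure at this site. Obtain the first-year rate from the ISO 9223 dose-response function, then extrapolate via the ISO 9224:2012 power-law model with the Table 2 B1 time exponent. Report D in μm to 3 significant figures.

copper: temperature factor f = -0.080·(14.7) = -1.1760
  sulphur-dioxide contribution → 0.4935 μm/a
  chloride contribution → 2.807 μm/a
  ⇒ r_corr(copper) = 3.301 μm/a
Long-term exponent b (ISO 9224 Table 2, B1) = 0.667
  D(15) = 3.301 × 15^0.667 = 3.301 × 6.088 = 20.09 μm

D(15) = 20.1 μm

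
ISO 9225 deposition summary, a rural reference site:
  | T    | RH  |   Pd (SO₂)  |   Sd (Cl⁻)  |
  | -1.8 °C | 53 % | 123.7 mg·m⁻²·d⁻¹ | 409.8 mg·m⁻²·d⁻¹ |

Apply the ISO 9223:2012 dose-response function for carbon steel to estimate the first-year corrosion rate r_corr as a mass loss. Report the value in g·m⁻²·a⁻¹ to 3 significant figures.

r_corr = 262 g·m⁻²·a⁻¹

carbon steel: f(T) = +0.150·(T−10) [T≤10 °C] = -1.7700
  Pd branch = 1.77·Pd^0.52·e^(0.02·RH+f) = 10.66 μm/a
  Sd branch = 0.102·Sd^0.62·e^(0.033·RH+0.04·T) = 22.74 μm/a
  sum: 10.66 + 22.74 → r_corr = 33.39 μm/a
Convert to mass loss: 33.39 μm/a × 7.85 g/cm³ = 262.1 g·m⁻²·a⁻¹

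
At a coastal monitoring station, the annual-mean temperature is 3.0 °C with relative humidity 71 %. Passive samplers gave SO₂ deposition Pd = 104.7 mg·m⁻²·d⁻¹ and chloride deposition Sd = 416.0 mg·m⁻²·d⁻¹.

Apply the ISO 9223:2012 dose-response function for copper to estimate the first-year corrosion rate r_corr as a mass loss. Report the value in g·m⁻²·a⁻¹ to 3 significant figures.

copper: f(T) = +0.126·(T−10) [T≤10 °C] = -0.8820
  SO₂ term: 0.0053·104.7^0.26·exp(0.059·71-0.8820) = 0.4849
  Cl⁻ term: 0.01025·416.0^0.27·exp(0.036·71+0.049·3.0) = 0.7794
  sum: 0.4849 + 0.7794 → r_corr = 1.264 μm/a
Convert to mass loss: 1.264 μm/a × 8.96 g/cm³ = 11.33 g·m⁻²·a⁻¹

r_corr = 11.3 g·m⁻²·a⁻¹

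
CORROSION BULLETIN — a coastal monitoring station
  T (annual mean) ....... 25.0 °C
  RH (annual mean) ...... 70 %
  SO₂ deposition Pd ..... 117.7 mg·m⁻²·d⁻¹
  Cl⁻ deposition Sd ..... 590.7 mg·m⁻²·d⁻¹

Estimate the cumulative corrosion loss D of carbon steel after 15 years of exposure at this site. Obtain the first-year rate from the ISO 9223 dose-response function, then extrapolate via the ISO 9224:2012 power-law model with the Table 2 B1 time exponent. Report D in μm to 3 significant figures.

carbon steel: f(T) = -0.054·(T−10) [T>10 °C] = -0.8100
  sulphur-dioxide contribution → 38.11 μm/a
  chloride contribution → 146 μm/a
  total first-year rate 184.1 μm/a
ISO 9224: D(t) = r_corr · t^b with b = 0.523 (carbon steel, B1)
  D(15) = 184.1 × 15^0.523 = 184.1 × 4.122 = 758.9 μm

D(15) = 759 μm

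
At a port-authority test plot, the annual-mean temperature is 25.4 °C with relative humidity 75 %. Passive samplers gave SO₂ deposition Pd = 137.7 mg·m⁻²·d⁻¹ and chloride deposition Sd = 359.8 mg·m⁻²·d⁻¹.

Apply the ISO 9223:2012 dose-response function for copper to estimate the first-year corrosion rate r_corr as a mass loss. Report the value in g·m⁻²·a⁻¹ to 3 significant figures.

r_corr = 27.4 g·m⁻²·a⁻¹

copper: T>10 °C ⇒ hinge -0.080·(25.4−10) = -1.2320
  SO₂ term: 0.0053·137.7^0.26·exp(0.059·75-1.2320) = 0.4646
  Sd branch = 0.01025·Sd^0.27·e^(0.036·RH+0.049·T) = 2.594 μm/a
  r_corr = 0.4646 + 2.594 = 3.059 μm/a
Convert to mass loss: 3.059 μm/a × 8.96 g/cm³ = 27.41 g·m⁻²·a⁻¹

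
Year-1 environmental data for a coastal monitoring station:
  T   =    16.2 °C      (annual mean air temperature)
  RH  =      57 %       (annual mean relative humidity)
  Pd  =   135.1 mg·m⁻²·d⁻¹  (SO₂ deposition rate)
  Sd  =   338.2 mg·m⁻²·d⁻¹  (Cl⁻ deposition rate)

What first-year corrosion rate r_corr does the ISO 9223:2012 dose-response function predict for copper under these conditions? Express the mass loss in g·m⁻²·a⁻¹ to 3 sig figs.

copper: temperature factor f = -0.080·(6.2) = -0.4960
  SO₂ term: 0.0053·135.1^0.26·exp(0.059·57-0.4960) = 0.3337
  Sd branch = 0.01025·Sd^0.27·e^(0.036·RH+0.049·T) = 0.8502 μm/a
  sum: 0.3337 + 0.8502 → r_corr = 1.184 μm/a
Convert to mass loss: 1.184 μm/a × 8.96 g/cm³ = 10.61 g·m⁻²·a⁻¹

r_corr = 10.6 g·m⁻²·a⁻¹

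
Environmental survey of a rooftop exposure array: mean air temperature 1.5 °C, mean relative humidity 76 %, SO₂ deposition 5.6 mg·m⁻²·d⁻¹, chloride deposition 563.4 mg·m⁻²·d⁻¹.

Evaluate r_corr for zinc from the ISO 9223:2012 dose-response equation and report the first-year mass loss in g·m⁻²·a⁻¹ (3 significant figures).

r_corr = 14.3 g·m⁻²·a⁻¹

zinc: f(T) = +0.038·(T−10) [T≤10 °C] = -0.3230
  Pd branch = 0.0129·Pd^0.44·e^(0.046·RH+f) = 0.6574 μm/a
  Cl⁻ term: 0.0175·563.4^0.57·exp(0.008·76+0.085·1.5) = 1.35
  r_corr = 0.6574 + 1.35 = 2.008 μm/a
Convert to mass loss: 2.008 μm/a × 7.14 g/cm³ = 14.33 g·m⁻²·a⁻¹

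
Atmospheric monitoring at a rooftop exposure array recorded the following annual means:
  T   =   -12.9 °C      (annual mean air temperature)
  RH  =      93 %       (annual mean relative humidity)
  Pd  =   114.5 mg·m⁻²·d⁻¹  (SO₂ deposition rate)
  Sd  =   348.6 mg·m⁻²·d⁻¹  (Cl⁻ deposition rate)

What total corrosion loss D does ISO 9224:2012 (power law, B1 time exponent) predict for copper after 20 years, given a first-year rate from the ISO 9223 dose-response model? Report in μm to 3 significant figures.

D(20) = 7.36 μm

copper: temperature factor f = +0.126·(-22.9) = -2.8854
  sulphur-dioxide contribution → 0.2451 μm/a
  chloride contribution → 0.7528 μm/a
  ⇒ r_corr(copper) = 0.9979 μm/a
Long-term exponent b (ISO 9224 Table 2, B1) = 0.667
  D(20) = 0.9979 × 20^0.667 = 0.9979 × 7.375 = 7.36 μm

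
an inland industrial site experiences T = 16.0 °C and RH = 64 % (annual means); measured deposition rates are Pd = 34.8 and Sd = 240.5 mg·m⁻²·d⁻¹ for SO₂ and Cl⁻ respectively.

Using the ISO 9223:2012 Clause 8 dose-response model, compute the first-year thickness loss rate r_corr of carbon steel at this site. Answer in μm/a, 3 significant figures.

carbon steel: temperature factor f = -0.054·(6.0) = -0.3240
  sulphur-dioxide contribution → 29.16 μm/a
  chloride contribution → 47.87 μm/a
  total first-year rate 77.03 μm/a

r_corr = 77.0 μm/a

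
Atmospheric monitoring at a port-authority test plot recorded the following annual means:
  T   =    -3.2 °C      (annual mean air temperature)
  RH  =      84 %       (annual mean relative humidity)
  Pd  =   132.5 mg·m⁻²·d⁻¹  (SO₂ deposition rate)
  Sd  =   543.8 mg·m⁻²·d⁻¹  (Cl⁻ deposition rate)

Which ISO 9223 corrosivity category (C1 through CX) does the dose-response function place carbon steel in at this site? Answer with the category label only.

carbon steel: f(T) = +0.150·(T−10) [T≤10 °C] = -1.9800
  SO₂ term: 1.77·132.5^0.52·exp(0.02·84-1.9800) = 16.64
  Sd branch = 0.102·Sd^0.62·e^(0.033·RH+0.04·T) = 71.26 μm/a
  sum: 16.64 + 71.26 → r_corr = 87.9 μm/a
87.9 μm/a falls in (80, 200] for carbon steel → category C5

C5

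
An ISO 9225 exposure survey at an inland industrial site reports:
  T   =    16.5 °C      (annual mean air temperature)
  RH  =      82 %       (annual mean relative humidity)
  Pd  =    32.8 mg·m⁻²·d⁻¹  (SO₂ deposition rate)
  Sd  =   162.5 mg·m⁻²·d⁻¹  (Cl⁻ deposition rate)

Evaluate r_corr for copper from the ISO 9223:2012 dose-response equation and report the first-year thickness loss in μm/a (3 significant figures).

copper: f(T) = -0.080·(T−10) [T>10 °C] = -0.5200
  Pd branch = 0.0053·Pd^0.26·e^(0.059·RH+f) = 0.9856 μm/a
  Sd branch = 0.01025·Sd^0.27·e^(0.036·RH+0.049·T) = 1.741 μm/a
  r_corr = 0.9856 + 1.741 = 2.727 μm/a

r_corr = 2.73 μm/a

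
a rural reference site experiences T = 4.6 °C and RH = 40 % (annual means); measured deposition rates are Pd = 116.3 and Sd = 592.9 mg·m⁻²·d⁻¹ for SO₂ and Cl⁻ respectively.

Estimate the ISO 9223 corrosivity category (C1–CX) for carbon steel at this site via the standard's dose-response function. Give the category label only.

carbon steel: f(T) = +0.150·(T−10) [T≤10 °C] = -0.8100
  SO₂ term: 1.77·116.3^0.52·exp(0.02·40-0.8100) = 20.78
  Sd branch = 0.102·Sd^0.62·e^(0.033·RH+0.04·T) = 24.05 μm/a
  sum: 20.78 + 24.05 → r_corr = 44.83 μm/a
ISO 9223 Table 2 (carbon steel): 25 < 44.8 ≤ 50 μm/a ⇒ C3

C3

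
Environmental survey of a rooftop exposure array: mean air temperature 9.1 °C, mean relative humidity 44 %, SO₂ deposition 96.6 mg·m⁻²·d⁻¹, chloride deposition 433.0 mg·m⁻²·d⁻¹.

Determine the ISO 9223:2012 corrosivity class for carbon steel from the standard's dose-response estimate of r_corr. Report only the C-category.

carbon steel: temperature factor f = +0.150·(-0.9) = -0.1350
  Pd branch = 1.77·Pd^0.52·e^(0.02·RH+f) = 40.15 μm/a
  Sd branch = 0.102·Sd^0.62·e^(0.033·RH+0.04·T) = 27.03 μm/a
  sum: 40.15 + 27.03 → r_corr = 67.19 μm/a
Category bounds: 50…80 μm/a bracket r_corr ⇒ C4

C4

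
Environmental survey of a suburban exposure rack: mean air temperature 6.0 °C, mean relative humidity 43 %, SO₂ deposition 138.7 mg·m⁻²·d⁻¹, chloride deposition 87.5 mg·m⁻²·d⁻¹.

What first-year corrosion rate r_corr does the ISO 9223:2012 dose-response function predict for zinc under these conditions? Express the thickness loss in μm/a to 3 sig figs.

zinc: temperature factor f = +0.038·(-4.0) = -0.1520
  sulphur-dioxide contribution → 0.7017 μm/a
  chloride contribution → 0.5259 μm/a
  ⇒ r_corr(zinc) = 1.228 μm/a

r_corr = 1.23 μm/a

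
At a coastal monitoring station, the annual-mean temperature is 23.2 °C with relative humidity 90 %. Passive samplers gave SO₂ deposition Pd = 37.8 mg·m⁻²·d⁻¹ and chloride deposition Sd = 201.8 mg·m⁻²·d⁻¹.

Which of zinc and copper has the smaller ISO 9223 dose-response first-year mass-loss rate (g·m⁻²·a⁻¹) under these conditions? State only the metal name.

copper

zinc: f(T) = -0.071·(T−10) [T>10 °C] = -0.9372
  sulphur-dioxide contribution → 1.569 μm/a
  chloride contribution → 5.321 μm/a
  ⇒ r_corr(zinc) = 6.89 μm/a
  mass loss = 6.89 μm/a × 7.14 g/cm³ = 49.19 g·m⁻²·a⁻¹
copper: f(T) = -0.080·(T−10) [T>10 °C] = -1.0560
  sulphur-dioxide contribution → 0.9592 μm/a
  chloride contribution → 3.419 μm/a
  total first-year rate 4.378 μm/a
  mass loss = 4.378 μm/a × 8.96 g/cm³ = 39.23 g·m⁻²·a⁻¹
Ordering by g·m⁻²·a⁻¹: zinc (49.2) > copper (39.2)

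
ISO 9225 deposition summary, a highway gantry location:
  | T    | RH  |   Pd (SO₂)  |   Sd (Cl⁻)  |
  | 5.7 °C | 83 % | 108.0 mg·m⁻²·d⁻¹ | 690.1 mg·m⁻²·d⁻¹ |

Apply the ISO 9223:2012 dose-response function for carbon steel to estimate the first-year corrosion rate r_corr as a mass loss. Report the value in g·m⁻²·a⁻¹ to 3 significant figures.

r_corr = 1.33e+03 g·m⁻²·a⁻¹

carbon steel: f(T) = +0.150·(T−10) [T≤10 °C] = -0.6450
  SO₂ term: 1.77·108.0^0.52·exp(0.02·83-0.6450) = 55.74
  Cl⁻ term: 0.102·690.1^0.62·exp(0.033·83+0.04·5.7) = 114.1
  sum: 55.74 + 114.1 → r_corr = 169.8 μm/a
Convert to mass loss: 169.8 μm/a × 7.85 g/cm³ = 1333 g·m⁻²·a⁻¹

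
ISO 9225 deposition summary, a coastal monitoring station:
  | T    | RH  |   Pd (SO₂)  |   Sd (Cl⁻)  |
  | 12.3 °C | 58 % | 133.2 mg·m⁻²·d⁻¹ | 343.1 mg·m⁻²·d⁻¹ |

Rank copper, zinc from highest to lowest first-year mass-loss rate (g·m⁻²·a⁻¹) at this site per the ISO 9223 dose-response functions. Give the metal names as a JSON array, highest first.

["zinc", "copper"]

copper: T>10 °C ⇒ hinge -0.080·(12.3−10) = -0.1840
  Pd branch = 0.0053·Pd^0.26·e^(0.059·RH+f) = 0.4818 μm/a
  Cl⁻ term: 0.01025·343.1^0.27·exp(0.036·58+0.049·12.3) = 0.7309
  sum: 0.4818 + 0.7309 → r_corr = 1.213 μm/a
  mass loss = 1.213 μm/a × 8.96 g/cm³ = 10.87 g·m⁻²·a⁻¹
zinc: T>10 °C ⇒ hinge -0.071·(12.3−10) = -0.1633
  Pd branch = 0.0129·Pd^0.44·e^(0.046·RH+f) = 1.359 μm/a
  Sd branch = 0.0175·Sd^0.57·e^(0.008·RH+0.085·T) = 2.207 μm/a
  r_corr = 1.359 + 2.207 = 3.566 μm/a
  mass loss = 3.566 μm/a × 7.14 g/cm³ = 25.46 g·m⁻²·a⁻¹
Ordering by g·m⁻²·a⁻¹: zinc (25.5) > copper (10.9)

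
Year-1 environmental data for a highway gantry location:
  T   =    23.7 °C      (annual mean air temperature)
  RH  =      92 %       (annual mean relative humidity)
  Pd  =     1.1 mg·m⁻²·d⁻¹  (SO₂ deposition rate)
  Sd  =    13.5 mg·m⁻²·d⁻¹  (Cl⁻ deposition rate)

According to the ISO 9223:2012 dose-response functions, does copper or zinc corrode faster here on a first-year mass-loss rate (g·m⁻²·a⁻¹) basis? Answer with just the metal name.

copper

copper: temperature factor f = -0.080·(13.7) = -1.0960
  SO₂ term: 0.0053·1.1^0.26·exp(0.059·92-1.0960) = 0.4134
  Sd branch = 0.01025·Sd^0.27·e^(0.036·RH+0.049·T) = 1.814 μm/a
  r_corr = 0.4134 + 1.814 = 2.227 μm/a
  mass loss = 2.227 μm/a × 8.96 g/cm³ = 19.96 g·m⁻²·a⁻¹
zinc: f(T) = -0.071·(T−10) [T>10 °C] = -0.9727
  Pd branch = 0.0129·Pd^0.44·e^(0.046·RH+f) = 0.3502 μm/a
  Cl⁻ term: 0.0175·13.5^0.57·exp(0.008·92+0.085·23.7) = 1.207
  r_corr = 0.3502 + 1.207 = 1.558 μm/a
  mass loss = 1.558 μm/a × 7.14 g/cm³ = 11.12 g·m⁻²·a⁻¹
Ordering by g·m⁻²·a⁻¹: copper (20) > zinc (11.1)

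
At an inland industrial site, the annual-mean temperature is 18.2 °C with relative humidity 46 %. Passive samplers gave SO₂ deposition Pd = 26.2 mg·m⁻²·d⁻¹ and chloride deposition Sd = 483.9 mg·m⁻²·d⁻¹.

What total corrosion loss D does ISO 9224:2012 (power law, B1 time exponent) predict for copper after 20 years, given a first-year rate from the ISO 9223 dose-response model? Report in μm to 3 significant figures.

D(20) = 5.84 μm

copper: temperature factor f = -0.080·(8.2) = -0.6560
  sulphur-dioxide contribution → 0.09701 μm/a
  chloride contribution → 0.6952 μm/a
  total first-year rate 0.7922 μm/a
Long-term exponent b (ISO 9224 Table 2, B1) = 0.667
  D(20) = 0.7922 × 20^0.667 = 0.7922 × 7.375 = 5.843 μm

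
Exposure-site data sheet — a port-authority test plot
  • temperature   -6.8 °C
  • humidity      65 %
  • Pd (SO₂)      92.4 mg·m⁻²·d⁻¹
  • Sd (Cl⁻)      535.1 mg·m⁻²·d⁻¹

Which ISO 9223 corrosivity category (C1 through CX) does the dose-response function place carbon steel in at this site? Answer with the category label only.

C3

carbon steel: f(T) = +0.150·(T−10) [T≤10 °C] = -2.5200
  Pd branch = 1.77·Pd^0.52·e^(0.02·RH+f) = 5.499 μm/a
  Cl⁻ term: 0.102·535.1^0.62·exp(0.033·65+0.04·-6.8) = 32.63
  r_corr = 5.499 + 32.63 = 38.13 μm/a
ISO 9223 Table 2 (carbon steel): 25 < 38.1 ≤ 50 μm/a ⇒ C3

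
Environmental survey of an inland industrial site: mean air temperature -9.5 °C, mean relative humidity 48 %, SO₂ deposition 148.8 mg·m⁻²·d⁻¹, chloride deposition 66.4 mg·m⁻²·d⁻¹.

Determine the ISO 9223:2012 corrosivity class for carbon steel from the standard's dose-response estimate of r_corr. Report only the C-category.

C2

carbon steel: f(T) = +0.150·(T−10) [T≤10 °C] = -2.9250
  SO₂ term: 1.77·148.8^0.52·exp(0.02·48-2.9250) = 3.345
  Sd branch = 0.102·Sd^0.62·e^(0.033·RH+0.04·T) = 4.584 μm/a
  sum: 3.345 + 4.584 → r_corr = 7.928 μm/a
Category bounds: 1.3…25 μm/a bracket r_corr ⇒ C2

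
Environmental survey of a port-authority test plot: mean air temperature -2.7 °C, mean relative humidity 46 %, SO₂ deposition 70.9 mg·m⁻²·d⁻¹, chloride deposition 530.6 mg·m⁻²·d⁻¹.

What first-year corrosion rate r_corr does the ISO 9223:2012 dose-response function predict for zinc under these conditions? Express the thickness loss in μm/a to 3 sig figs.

r_corr = 1.15 μm/a

zinc: temperature factor f = +0.038·(-12.7) = -0.4826
  sulphur-dioxide contribution → 0.4308 μm/a
  chloride contribution → 0.7183 μm/a
  ⇒ r_corr(zinc) = 1.149 μm/a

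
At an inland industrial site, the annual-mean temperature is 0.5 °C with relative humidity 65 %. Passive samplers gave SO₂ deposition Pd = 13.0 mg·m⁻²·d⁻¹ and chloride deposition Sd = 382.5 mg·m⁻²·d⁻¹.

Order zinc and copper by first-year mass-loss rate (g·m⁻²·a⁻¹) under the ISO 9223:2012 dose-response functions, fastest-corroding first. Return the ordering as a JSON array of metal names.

["zinc", "copper"]

zinc: temperature factor f = +0.038·(-9.5) = -0.3610
  Pd branch = 0.0129·Pd^0.44·e^(0.046·RH+f) = 0.5527 μm/a
  Cl⁻ term: 0.0175·382.5^0.57·exp(0.008·65+0.085·0.5) = 0.9108
  sum: 0.5527 + 0.9108 → r_corr = 1.464 μm/a
  mass loss = 1.464 μm/a × 7.14 g/cm³ = 10.45 g·m⁻²·a⁻¹
copper: T≤10 °C ⇒ hinge +0.126·(0.5−10) = -1.1970
  SO₂ term: 0.0053·13.0^0.26·exp(0.059·65-1.1970) = 0.1444
  Sd branch = 0.01025·Sd^0.27·e^(0.036·RH+0.049·T) = 0.5432 μm/a
  sum: 0.1444 + 0.5432 → r_corr = 0.6876 μm/a
  mass loss = 0.6876 μm/a × 8.96 g/cm³ = 6.16 g·m⁻²·a⁻¹
Ordering by g·m⁻²·a⁻¹: zinc (10.4) > copper (6.16)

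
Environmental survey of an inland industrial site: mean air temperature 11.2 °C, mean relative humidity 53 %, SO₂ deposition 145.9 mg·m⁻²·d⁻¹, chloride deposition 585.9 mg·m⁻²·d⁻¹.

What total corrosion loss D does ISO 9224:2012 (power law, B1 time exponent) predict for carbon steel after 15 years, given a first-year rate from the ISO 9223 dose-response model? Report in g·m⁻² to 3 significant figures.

carbon steel: f(T) = -0.054·(T−10) [T>10 °C] = -0.0648
  SO₂ term: 1.77·145.9^0.52·exp(0.02·53-0.0648) = 63.9
  Sd branch = 0.102·Sd^0.62·e^(0.033·RH+0.04·T) = 47.73 μm/a
  sum: 63.9 + 47.73 → r_corr = 111.6 μm/a
ISO 9224: D(t) = r_corr · t^b with b = 0.523 (carbon steel, B1)
  D(15) = 111.6 × 15^0.523 = 111.6 × 4.122 = 460.1 μm
  Mass loss = 460.1 μm × 7.85 g/cm³ = 3612 g·m⁻²

D(15) = 3.61e+03 g·m⁻²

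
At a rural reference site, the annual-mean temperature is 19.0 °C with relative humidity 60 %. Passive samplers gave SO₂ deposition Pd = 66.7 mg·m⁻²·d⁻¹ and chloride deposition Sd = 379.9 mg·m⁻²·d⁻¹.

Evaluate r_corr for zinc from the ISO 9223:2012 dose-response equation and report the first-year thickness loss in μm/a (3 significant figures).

zinc: temperature factor f = -0.071·(9.0) = -0.6390
  Pd branch = 0.0129·Pd^0.44·e^(0.046·RH+f) = 0.6829 μm/a
  Cl⁻ term: 0.0175·379.9^0.57·exp(0.008·60+0.085·19.0) = 4.2
  r_corr = 0.6829 + 4.2 = 4.883 μm/a

r_corr = 4.88 μm/a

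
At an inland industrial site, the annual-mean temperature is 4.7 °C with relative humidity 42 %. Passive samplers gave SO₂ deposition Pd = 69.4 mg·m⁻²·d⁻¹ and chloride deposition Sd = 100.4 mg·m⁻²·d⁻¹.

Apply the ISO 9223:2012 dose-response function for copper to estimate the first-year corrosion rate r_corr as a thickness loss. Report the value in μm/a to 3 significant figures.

copper: f(T) = +0.126·(T−10) [T≤10 °C] = -0.6678
  sulphur-dioxide contribution → 0.09754 μm/a
  chloride contribution → 0.2032 μm/a
  total first-year rate 0.3007 μm/a

r_corr = 0.301 μm/a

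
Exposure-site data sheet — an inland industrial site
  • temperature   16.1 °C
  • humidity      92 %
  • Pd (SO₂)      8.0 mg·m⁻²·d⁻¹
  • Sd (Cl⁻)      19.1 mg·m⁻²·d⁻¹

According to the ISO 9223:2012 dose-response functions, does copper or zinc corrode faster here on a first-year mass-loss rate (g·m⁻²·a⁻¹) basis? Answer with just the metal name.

copper: f(T) = -0.080·(T−10) [T>10 °C] = -0.4880
  SO₂ term: 0.0053·8.0^0.26·exp(0.059·92-0.4880) = 1.272
  Cl⁻ term: 0.01025·19.1^0.27·exp(0.036·92+0.049·16.1) = 1.373
  sum: 1.272 + 1.373 → r_corr = 2.645 μm/a
  mass loss = 2.645 μm/a × 8.96 g/cm³ = 23.7 g·m⁻²·a⁻¹
zinc: f(T) = -0.071·(T−10) [T>10 °C] = -0.4331
  SO₂ term: 0.0129·8.0^0.44·exp(0.046·92-0.4331) = 1.438
  Cl⁻ term: 0.0175·19.1^0.57·exp(0.008·92+0.085·16.1) = 0.7713
  r_corr = 1.438 + 0.7713 = 2.209 μm/a
  mass loss = 2.209 μm/a × 7.14 g/cm³ = 15.77 g·m⁻²·a⁻¹
Ordering by g·m⁻²·a⁻¹: copper (23.7) > zinc (15.8)

copper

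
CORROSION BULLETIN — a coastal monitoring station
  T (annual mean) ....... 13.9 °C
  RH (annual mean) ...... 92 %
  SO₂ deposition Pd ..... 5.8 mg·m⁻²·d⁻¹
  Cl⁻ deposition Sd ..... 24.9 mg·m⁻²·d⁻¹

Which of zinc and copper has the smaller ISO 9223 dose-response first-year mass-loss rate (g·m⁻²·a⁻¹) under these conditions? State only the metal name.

zinc

zinc: temperature factor f = -0.071·(3.9) = -0.2769
  sulphur-dioxide contribution → 1.459 μm/a
  chloride contribution → 0.7441 μm/a
  total first-year rate 2.204 μm/a
  mass loss = 2.204 μm/a × 7.14 g/cm³ = 15.73 g·m⁻²·a⁻¹
copper: T>10 °C ⇒ hinge -0.080·(13.9−10) = -0.3120
  sulphur-dioxide contribution → 1.395 μm/a
  chloride contribution → 1.324 μm/a
  total first-year rate 2.719 μm/a
  mass loss = 2.719 μm/a × 8.96 g/cm³ = 24.36 g·m⁻²·a⁻¹
Ordering by g·m⁻²·a⁻¹: copper (24.4) > zinc (15.7)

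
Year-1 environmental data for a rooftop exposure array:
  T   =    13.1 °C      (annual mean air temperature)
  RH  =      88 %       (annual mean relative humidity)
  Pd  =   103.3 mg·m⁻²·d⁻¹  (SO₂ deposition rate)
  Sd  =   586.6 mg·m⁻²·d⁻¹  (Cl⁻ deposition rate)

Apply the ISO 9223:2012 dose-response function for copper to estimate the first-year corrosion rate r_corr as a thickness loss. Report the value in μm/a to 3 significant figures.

r_corr = 5.07 μm/a

copper: T>10 °C ⇒ hinge -0.080·(13.1−10) = -0.2480
  Pd branch = 0.0053·Pd^0.26·e^(0.059·RH+f) = 2.484 μm/a
  Sd branch = 0.01025·Sd^0.27·e^(0.036·RH+0.049·T) = 2.587 μm/a
  r_corr = 2.484 + 2.587 = 5.071 μm/a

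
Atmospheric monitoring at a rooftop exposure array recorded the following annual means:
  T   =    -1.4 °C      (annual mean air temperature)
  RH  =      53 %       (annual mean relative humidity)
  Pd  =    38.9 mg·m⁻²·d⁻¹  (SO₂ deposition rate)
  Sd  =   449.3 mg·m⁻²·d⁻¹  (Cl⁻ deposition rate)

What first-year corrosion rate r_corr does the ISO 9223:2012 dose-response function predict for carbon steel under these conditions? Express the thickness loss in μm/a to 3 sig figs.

carbon steel: f(T) = +0.150·(T−10) [T≤10 °C] = -1.7100
  Pd branch = 1.77·Pd^0.52·e^(0.02·RH+f) = 6.201 μm/a
  Cl⁻ term: 0.102·449.3^0.62·exp(0.033·53+0.04·-1.4) = 24.46
  sum: 6.201 + 24.46 → r_corr = 30.66 μm/a

r_corr = 30.7 μm/a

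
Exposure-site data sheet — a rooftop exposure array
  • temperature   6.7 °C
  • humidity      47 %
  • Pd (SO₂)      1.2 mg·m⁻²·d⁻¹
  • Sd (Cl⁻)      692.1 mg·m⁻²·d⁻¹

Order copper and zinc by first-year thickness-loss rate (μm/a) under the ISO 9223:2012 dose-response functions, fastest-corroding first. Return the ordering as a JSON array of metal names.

copper: temperature factor f = +0.126·(-3.3) = -0.4158
  SO₂ term: 0.0053·1.2^0.26·exp(0.059·47-0.4158) = 0.05869
  Sd branch = 0.01025·Sd^0.27·e^(0.036·RH+0.049·T) = 0.4518 μm/a
  r_corr = 0.05869 + 0.4518 = 0.5105 μm/a
zinc: temperature factor f = +0.038·(-3.3) = -0.1254
  Pd branch = 0.0129·Pd^0.44·e^(0.046·RH+f) = 0.1071 μm/a
  Sd branch = 0.0175·Sd^0.57·e^(0.008·RH+0.085·T) = 1.873 μm/a
  r_corr = 0.1071 + 1.873 = 1.98 μm/a
Ordering by μm/a: zinc (1.98) > copper (0.511)

["zinc", "copper"]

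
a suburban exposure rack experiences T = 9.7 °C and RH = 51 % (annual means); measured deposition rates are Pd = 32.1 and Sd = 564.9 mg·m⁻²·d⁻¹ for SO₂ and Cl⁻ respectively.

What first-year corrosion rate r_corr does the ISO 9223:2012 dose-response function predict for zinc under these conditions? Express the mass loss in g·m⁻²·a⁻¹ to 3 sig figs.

zinc: T≤10 °C ⇒ hinge +0.038·(9.7−10) = -0.0114
  sulphur-dioxide contribution → 0.6129 μm/a
  chloride contribution → 2.223 μm/a
  ⇒ r_corr(zinc) = 2.836 μm/a
Convert to mass loss: 2.836 μm/a × 7.14 g/cm³ = 20.25 g·m⁻²·a⁻¹

r_corr = 20.2 g·m⁻²·a⁻¹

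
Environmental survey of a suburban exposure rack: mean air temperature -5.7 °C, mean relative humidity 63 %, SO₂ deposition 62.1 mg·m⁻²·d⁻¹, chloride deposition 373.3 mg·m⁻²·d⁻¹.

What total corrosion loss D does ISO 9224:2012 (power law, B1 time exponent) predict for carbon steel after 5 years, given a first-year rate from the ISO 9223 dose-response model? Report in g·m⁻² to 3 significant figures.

D(5) = 557 g·m⁻²

carbon steel: f(T) = +0.150·(T−10) [T≤10 °C] = -2.3550
  sulphur-dioxide contribution → 5.068 μm/a
  chloride contribution → 25.54 μm/a
  total first-year rate 30.6 μm/a
Power-law: D(5) = r_corr · 5^0.523
  D(5) = 30.6 × 5^0.523 = 30.6 × 2.32 = 71.01 μm
  Mass loss = 71.01 μm × 7.85 g/cm³ = 557.5 g·m⁻²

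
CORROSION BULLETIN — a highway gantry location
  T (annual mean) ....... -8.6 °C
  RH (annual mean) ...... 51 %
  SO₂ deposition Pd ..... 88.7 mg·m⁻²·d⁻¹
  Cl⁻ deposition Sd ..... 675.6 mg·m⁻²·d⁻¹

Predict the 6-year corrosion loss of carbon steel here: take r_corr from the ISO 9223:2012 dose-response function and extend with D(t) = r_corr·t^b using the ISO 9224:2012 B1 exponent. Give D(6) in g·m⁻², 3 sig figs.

carbon steel: T≤10 °C ⇒ hinge +0.150·(-8.6−10) = -2.7900
  Pd branch = 1.77·Pd^0.52·e^(0.02·RH+f) = 3.106 μm/a
  Cl⁻ term: 0.102·675.6^0.62·exp(0.033·51+0.04·-8.6) = 22.11
  sum: 3.106 + 22.11 → r_corr = 25.21 μm/a
ISO 9224: D(t) = r_corr · t^b with b = 0.523 (carbon steel, B1)
  D(6) = 25.21 × 6^0.523 = 25.21 × 2.553 = 64.36 μm
  Mass loss = 64.36 μm × 7.85 g/cm³ = 505.2 g·m⁻²

D(6) = 505 g·m⁻²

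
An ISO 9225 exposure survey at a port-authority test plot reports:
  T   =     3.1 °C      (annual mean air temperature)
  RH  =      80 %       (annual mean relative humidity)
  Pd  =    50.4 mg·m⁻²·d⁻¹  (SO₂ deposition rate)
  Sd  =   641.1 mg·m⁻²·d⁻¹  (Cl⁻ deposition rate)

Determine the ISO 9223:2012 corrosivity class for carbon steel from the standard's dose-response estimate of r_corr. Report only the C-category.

carbon steel: f(T) = +0.150·(T−10) [T≤10 °C] = -1.0350
  SO₂ term: 1.77·50.4^0.52·exp(0.02·80-1.0350) = 23.91
  Cl⁻ term: 0.102·641.1^0.62·exp(0.033·80+0.04·3.1) = 88.98
  sum: 23.91 + 88.98 → r_corr = 112.9 μm/a
113 μm/a falls in (80, 200] for carbon steel → category C5

C5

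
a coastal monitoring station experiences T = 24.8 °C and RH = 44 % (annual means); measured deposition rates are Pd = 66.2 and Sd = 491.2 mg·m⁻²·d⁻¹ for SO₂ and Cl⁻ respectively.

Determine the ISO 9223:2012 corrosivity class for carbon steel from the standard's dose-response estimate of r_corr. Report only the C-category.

C4

carbon steel: f(T) = -0.054·(T−10) [T>10 °C] = -0.7992
  Pd branch = 1.77·Pd^0.52·e^(0.02·RH+f) = 16.98 μm/a
  Sd branch = 0.102·Sd^0.62·e^(0.033·RH+0.04·T) = 54.78 μm/a
  sum: 16.98 + 54.78 → r_corr = 71.76 μm/a
ISO 9223 Table 2 (carbon steel): 50 < 71.8 ≤ 80 μm/a ⇒ C4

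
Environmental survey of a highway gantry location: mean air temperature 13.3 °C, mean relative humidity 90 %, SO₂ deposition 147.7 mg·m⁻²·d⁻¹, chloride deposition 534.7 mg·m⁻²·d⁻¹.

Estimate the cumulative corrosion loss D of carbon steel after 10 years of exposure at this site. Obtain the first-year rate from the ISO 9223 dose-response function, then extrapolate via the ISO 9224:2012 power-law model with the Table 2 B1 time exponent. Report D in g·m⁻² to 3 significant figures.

carbon steel: f(T) = -0.054·(T−10) [T>10 °C] = -0.1782
  Pd branch = 1.77·Pd^0.52·e^(0.02·RH+f) = 120.3 μm/a
  Sd branch = 0.102·Sd^0.62·e^(0.033·RH+0.04·T) = 166.3 μm/a
  sum: 120.3 + 166.3 → r_corr = 286.6 μm/a
Power-law: D(10) = r_corr · 10^0.523
  D(10) = 286.6 × 10^0.523 = 286.6 × 3.334 = 955.8 μm
  Mass loss = 955.8 μm × 7.85 g/cm³ = 7503 g·m⁻²

D(10) = 7.50e+03 g·m⁻²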